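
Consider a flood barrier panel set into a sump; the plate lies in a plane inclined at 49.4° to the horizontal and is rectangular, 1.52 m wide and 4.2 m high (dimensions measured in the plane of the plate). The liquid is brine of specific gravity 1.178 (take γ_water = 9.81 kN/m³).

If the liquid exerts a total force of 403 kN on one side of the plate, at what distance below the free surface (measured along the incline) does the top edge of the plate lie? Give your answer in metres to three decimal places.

γ = 1.178 × 9.81 = 11.55618 kN/m³.
A = 1.52 × 4.2 = 6.384 m².
From F = γ·h_c·A, the centroid depth is h_c = 403/(11.55618 × 6.384) = 5.46258 m.
Let θ = 49.4° be the plate's angle to the horizontal; measure y along the incline from where the plane meets the free surface. Vertical depth h = y·sinθ with sinθ = 0.759271.
Along the incline, y_c = h_c/sinθ = 5.46258/0.759271 = 7.19451 m.
The centroid lies 4.2/2 = 2.1 m below the top edge, so the top edge sits at y_top = 7.19451 − 2.1 = 5.09451 m along the incline.

y_top ≈ 5.095 m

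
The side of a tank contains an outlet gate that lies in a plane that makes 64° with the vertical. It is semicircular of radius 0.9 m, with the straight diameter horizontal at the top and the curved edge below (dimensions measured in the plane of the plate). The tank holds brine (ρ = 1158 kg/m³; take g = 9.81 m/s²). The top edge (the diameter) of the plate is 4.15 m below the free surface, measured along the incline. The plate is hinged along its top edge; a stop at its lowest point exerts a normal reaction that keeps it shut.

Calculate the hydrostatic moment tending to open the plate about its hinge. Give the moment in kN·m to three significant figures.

γ = ρg = 1158 × 9.81 / 1000 = 11.35998 kN/m³.
The plate makes 64° with the vertical, i.e. θ = 90° − 64° = 26° to the horizontal. Measuring y along the incline from the free-surface line, vertical depth h = y·sinθ with sinθ = 0.438371.
The centroid of a semicircle lies 4r/(3π) = 0.381972 m from the diameter, here below the top edge, so y_c = 4.15 + 0.381972 = 4.53197 m and h_c = 4.53197 × 0.438371 = 1.98668 m.
A = πr²/2 = π × 0.9²/2 = 1.27235 m².
Resultant F = γ·h_c·A = 11.35998 × 1.98668 × 1.27235 = 28.7152 kN.
I_c = (π/8 − 8/(9π))·r⁴ = 0.109757 × 0.9⁴ = 0.0720116 m⁴.
Centre of pressure: y_p = y_c + I_c/(y_c·A) = 4.53197 + 0.0720116/(4.53197 × 1.27235) = 4.53197 + 0.0124885 = 4.54446 m along the plane.
The resultant acts 0.381972 + 0.0124885 = 0.39446 m (along the plate) below the hinge at the top edge, so the moment about the hinge is M = F × 0.39446 = 28.7152 × 0.39446 = 11.327 kN·m.

M ≈ 11.3 kN·m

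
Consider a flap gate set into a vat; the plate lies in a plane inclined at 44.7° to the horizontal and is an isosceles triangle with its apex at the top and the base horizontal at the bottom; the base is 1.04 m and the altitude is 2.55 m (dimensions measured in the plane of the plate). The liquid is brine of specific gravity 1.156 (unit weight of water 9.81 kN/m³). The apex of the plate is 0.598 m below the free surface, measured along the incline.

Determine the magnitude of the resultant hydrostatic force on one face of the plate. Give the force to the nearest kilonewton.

γ = 1.156 × 9.81 = 11.34036 kN/m³.
Let θ = 44.7° be the plate's angle to the horizontal; measure y along the incline from where the plane meets the free surface. Vertical depth h = y·sinθ with sinθ = 0.703395.
With the apex up, the centroid sits 2h/3 = 2 × 2.55/3 = 1.7 m below the apex, so y_c = 0.598 + 1.7 = 2.298 m and h_c = 2.298 × 0.703395 = 1.6164 m.
A = ½ × 1.04 × 2.55 = 1.326 m².
Resultant F = γ·h_c·A = 11.34036 × 1.6164 × 1.326 = 24.3063 kN.

F ≈ 24 kN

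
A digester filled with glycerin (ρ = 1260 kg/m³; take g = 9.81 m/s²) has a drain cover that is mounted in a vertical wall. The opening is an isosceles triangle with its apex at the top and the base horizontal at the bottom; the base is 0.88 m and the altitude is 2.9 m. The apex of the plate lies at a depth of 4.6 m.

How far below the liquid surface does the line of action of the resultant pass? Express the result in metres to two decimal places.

h_p = 6.60 m

γ = ρg = 1260 × 9.81 / 1000 = 12.3606 kN/m³.
With the apex up, the centroid sits 2h/3 = 2 × 2.9/3 = 1.93333 m below the apex, so the centroid depth is h_c = 4.6 + 1.93333 = 6.53333 m.
A = ½ × 0.88 × 2.9 = 1.276 m².
Resultant F = γ·h_c·A = 12.3606 × 6.53333 × 1.276 = 103.045 kN.
I_c = b·h³/36 = 0.88 × 2.9³/36 = 0.596176 m⁴.
Centre of pressure: y_p = y_c + I_c/(y_c·A) = 6.53333 + 0.596176/(6.53333 × 1.276) = 6.53333 + 0.0715137 = 6.60484 m along the plane.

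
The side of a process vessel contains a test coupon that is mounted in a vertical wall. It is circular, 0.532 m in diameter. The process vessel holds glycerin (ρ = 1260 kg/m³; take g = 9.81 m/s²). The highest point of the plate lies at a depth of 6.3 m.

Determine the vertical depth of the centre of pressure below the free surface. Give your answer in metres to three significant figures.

γ = ρg = 1260 × 9.81 / 1000 = 12.3606 kN/m³.
The centroid is at the centre, 0.266 m below the top of the plate, so the centroid depth is h_c = 6.3 + 0.266 = 6.566 m.
A = π(0.266)² = 0.222287 m².
Resultant F = γ·h_c·A = 12.3606 × 6.566 × 0.222287 = 18.0407 kN.
I_c = πr⁴/4 = π × 0.266⁴/4 = 0.00393203 m⁴.
Centre of pressure: y_p = y_c + I_c/(y_c·A) = 6.566 + 0.00393203/(6.566 × 0.222287) = 6.566 + 0.00269403 = 6.56869 m along the plane.

h_p = 6.57 m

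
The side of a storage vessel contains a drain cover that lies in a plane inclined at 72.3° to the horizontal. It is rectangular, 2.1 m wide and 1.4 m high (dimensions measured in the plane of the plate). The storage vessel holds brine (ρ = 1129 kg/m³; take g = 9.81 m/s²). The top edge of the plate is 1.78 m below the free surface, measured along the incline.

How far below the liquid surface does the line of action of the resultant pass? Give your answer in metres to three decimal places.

h_p = 2.425 m

γ = ρg = 1129 × 9.81 / 1000 = 11.07549 kN/m³.
Let θ = 72.3° be the plate's angle to the horizontal; measure y along the incline from where the plane meets the free surface. Vertical depth h = y·sinθ with sinθ = 0.952661.
The centroid lies 1.4/2 = 0.7 m below the top edge, so y_c = 1.78 + 0.7 = 2.48 m and h_c = 2.48 × 0.952661 = 2.3626 m.
A = 2.1 × 1.4 = 2.94 m².
Resultant F = γ·h_c·A = 11.07549 × 2.3626 × 2.94 = 76.9308 kN.
I_c = b·h³/12 = 2.1 × 1.4³/12 = 0.4802 m⁴.
Centre of pressure: y_p = y_c + I_c/(y_c·A) = 2.48 + 0.4802/(2.48 × 2.94) = 2.48 + 0.0658602 = 2.54586 m along the plane.
Vertically, h_p = y_p·sinθ = 2.54586 × 0.952661 = 2.42534 m.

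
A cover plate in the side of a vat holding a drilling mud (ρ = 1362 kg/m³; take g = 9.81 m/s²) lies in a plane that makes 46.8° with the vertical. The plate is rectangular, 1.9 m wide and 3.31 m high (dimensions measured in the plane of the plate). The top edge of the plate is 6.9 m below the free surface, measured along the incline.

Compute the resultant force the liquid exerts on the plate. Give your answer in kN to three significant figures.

γ = ρg = 1362 × 9.81 / 1000 = 13.36122 kN/m³.
The plate makes 46.8° with the vertical, i.e. θ = 90° − 46.8° = 43.2° to the horizontal. Measuring y along the incline from the free-surface line, vertical depth h = y·sinθ with sinθ = 0.684547.
The centroid lies 3.31/2 = 1.655 m below the top edge, so y_c = 6.9 + 1.655 = 8.555 m and h_c = 8.555 × 0.684547 = 5.8563 m.
A = 1.9 × 3.31 = 6.289 m².
Resultant F = γ·h_c·A = 13.36122 × 5.8563 × 6.289 = 492.097 kN.

F ≈ 492 kN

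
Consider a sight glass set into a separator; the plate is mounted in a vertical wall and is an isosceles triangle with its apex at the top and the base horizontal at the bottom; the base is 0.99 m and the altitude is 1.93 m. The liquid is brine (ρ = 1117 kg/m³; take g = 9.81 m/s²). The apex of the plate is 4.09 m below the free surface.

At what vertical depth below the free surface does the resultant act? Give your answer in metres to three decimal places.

γ = ρg = 1117 × 9.81 / 1000 = 10.95777 kN/m³.
With the apex up, the centroid sits 2h/3 = 2 × 1.93/3 = 1.28667 m below the apex, so the centroid depth is h_c = 4.09 + 1.28667 = 5.37667 m.
A = ½ × 0.99 × 1.93 = 0.95535 m².
Resultant F = γ·h_c·A = 10.95777 × 5.37667 × 0.95535 = 56.2857 kN.
I_c = b·h³/36 = 0.99 × 1.93³/36 = 0.197699 m⁴.
Centre of pressure: y_p = y_c + I_c/(y_c·A) = 5.37667 + 0.197699/(5.37667 × 0.95535) = 5.37667 + 0.0384883 = 5.41516 m along the plane.

h_p = 5.415 m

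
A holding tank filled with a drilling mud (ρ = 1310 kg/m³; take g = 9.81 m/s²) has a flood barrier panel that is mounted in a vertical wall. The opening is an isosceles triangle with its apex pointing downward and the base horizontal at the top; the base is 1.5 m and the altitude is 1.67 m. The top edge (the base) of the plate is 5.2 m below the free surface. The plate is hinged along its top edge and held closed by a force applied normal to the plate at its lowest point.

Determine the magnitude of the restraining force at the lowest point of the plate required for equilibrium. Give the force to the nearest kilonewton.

P ≈ 32 kN

γ = ρg = 1310 × 9.81 / 1000 = 12.8511 kN/m³.
With the apex down, the centroid sits h/3 = 1.67/3 = 0.556667 m below the base (the top edge), so the centroid depth is h_c = 5.2 + 0.556667 = 5.75667 m.
A = ½ × 1.5 × 1.67 = 1.2525 m².
Resultant F = γ·h_c·A = 12.8511 × 5.75667 × 1.2525 = 92.6594 kN.
I_c = b·h³/36 = 1.5 × 1.67³/36 = 0.194061 m⁴.
Centre of pressure: y_p = y_c + I_c/(y_c·A) = 5.75667 + 0.194061/(5.75667 × 1.2525) = 5.75667 + 0.0269147 = 5.78358 m along the plane.
The resultant acts 0.556667 + 0.0269147 = 0.583582 m (along the plate) below the hinge at the top edge, so the moment about the hinge is M = F × 0.583582 = 92.6594 × 0.583582 = 54.0744 kN·m.
A normal force at the bottom, 1.67 m from the hinge, must supply this moment: P = 54.0744/1.67 = 32.3799 kN.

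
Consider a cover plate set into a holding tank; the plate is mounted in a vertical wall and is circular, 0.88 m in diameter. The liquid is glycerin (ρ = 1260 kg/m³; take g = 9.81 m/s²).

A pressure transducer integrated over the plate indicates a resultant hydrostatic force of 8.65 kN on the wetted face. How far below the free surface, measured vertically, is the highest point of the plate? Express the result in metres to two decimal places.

d_top ≈ 0.71 m

γ = ρg = 1260 × 9.81 / 1000 = 12.3606 kN/m³.
A = π(0.44)² = 0.608212 m².
From F = γ·h_c·A, the centroid depth is h_c = 8.65/(12.3606 × 0.608212) = 1.15059 m.
The centroid is at the centre, 0.44 m below the top of the plate, so the highest point sits at h_top = 1.15059 − 0.44 = 0.71059 m below the surface.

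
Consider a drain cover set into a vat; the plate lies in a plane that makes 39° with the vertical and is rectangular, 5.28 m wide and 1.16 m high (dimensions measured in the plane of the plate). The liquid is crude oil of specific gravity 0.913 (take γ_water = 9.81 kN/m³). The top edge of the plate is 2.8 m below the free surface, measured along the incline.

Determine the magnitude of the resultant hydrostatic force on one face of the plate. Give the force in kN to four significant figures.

γ = 0.913 × 9.81 = 8.95653 kN/m³.
The plate makes 39° with the vertical, i.e. θ = 90° − 39° = 51° to the horizontal. Measuring y along the incline from the free-surface line, vertical depth h = y·sinθ with sinθ = 0.777146.
The centroid lies 1.16/2 = 0.58 m below the top edge, so y_c = 2.8 + 0.58 = 3.38 m and h_c = 3.38 × 0.777146 = 2.62675 m.
A = 5.28 × 1.16 = 6.1248 m².
Resultant F = γ·h_c·A = 8.95653 × 2.62675 × 6.1248 = 144.096 kN.

F ≈ 144.1 kN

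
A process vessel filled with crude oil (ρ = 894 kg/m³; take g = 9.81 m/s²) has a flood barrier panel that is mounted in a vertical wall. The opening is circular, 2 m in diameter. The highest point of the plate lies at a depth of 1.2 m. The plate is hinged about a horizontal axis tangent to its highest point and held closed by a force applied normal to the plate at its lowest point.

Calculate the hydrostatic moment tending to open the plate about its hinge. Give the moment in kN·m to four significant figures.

γ = ρg = 894 × 9.81 / 1000 = 8.77014 kN/m³.
The centroid is at the centre, 1 m below the top of the plate, so the centroid depth is h_c = 1.2 + 1 = 2.2 m.
A = π(1)² = 3.14159 m².
Resultant F = γ·h_c·A = 8.77014 × 2.2 × 3.14159 = 60.6148 kN.
I_c = πr⁴/4 = π × 1⁴/4 = 0.785398 m⁴.
Centre of pressure: y_p = y_c + I_c/(y_c·A) = 2.2 + 0.785398/(2.2 × 3.14159) = 2.2 + 0.113636 = 2.31364 m along the plane.
The resultant acts 1 + 0.113636 = 1.11364 m (along the plate) below the hinge at the top edge, so the moment about the hinge is M = F × 1.11364 = 60.6148 × 1.11364 = 67.5031 kN·m.

M ≈ 67.50 kN·m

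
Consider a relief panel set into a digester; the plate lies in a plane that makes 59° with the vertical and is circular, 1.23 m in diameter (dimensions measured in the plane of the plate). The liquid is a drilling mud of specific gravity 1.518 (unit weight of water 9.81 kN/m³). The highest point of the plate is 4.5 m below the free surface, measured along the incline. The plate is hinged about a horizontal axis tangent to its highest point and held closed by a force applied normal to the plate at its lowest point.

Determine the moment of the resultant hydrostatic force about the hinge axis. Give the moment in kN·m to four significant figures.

γ = 1.518 × 9.81 = 14.89158 kN/m³.
The plate makes 59° with the vertical, i.e. θ = 90° − 59° = 31° to the horizontal. Measuring y along the incline from the free-surface line, vertical depth h = y·sinθ with sinθ = 0.515038.
The centroid is at the centre, 0.615 m below the top of the plate, so y_c = 4.5 + 0.615 = 5.115 m and h_c = 5.115 × 0.515038 = 2.63442 m.
A = π(0.615)² = 1.18823 m².
Resultant F = γ·h_c·A = 14.89158 × 2.63442 × 1.18823 = 46.6151 kN.
I_c = πr⁴/4 = π × 0.615⁴/4 = 0.112354 m⁴.
Centre of pressure: y_p = y_c + I_c/(y_c·A) = 5.115 + 0.112354/(5.115 × 1.18823) = 5.115 + 0.018486 = 5.13349 m along the plane.
The resultant acts 0.615 + 0.018486 = 0.633486 m (along the plate) below the hinge at the top edge, so the moment about the hinge is M = F × 0.633486 = 46.6151 × 0.633486 = 29.53 kN·m.

M ≈ 29.53 kN·m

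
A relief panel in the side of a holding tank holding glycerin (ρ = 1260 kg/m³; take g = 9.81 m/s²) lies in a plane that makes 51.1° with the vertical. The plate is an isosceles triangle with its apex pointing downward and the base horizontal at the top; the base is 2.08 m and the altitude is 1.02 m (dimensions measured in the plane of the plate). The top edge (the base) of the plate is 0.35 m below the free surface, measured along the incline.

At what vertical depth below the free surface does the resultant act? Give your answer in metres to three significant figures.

γ = ρg = 1260 × 9.81 / 1000 = 12.3606 kN/m³.
The plate makes 51.1° with the vertical, i.e. θ = 90° − 51.1° = 38.9° to the horizontal. Measuring y along the incline from the free-surface line, vertical depth h = y·sinθ with sinθ = 0.627963.
With the apex down, the centroid sits h/3 = 1.02/3 = 0.34 m below the base (the top edge), so y_c = 0.35 + 0.34 = 0.69 m and h_c = 0.69 × 0.627963 = 0.433294 m.
A = ½ × 2.08 × 1.02 = 1.0608 m².
Resultant F = γ·h_c·A = 12.3606 × 0.433294 × 1.0608 = 5.6814 kN.
I_c = b·h³/36 = 2.08 × 1.02³/36 = 0.0613142 m⁴.
Centre of pressure: y_p = y_c + I_c/(y_c·A) = 0.69 + 0.0613142/(0.69 × 1.0608) = 0.69 + 0.0837681 = 0.773768 m along the plane.
Vertically, h_p = y_p·sinθ = 0.773768 × 0.627963 = 0.485898 m.

h_p = 0.486 m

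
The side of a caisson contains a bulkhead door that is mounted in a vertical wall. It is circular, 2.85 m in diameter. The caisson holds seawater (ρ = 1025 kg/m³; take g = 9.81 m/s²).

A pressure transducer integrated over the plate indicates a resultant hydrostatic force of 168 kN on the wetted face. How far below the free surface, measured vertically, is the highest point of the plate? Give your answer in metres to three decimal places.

d_top ≈ 1.194 m

γ = ρg = 1025 × 9.81 / 1000 = 10.05525 kN/m³.
A = π(1.425)² = 6.3794 m².
From F = γ·h_c·A, the centroid depth is h_c = 168/(10.05525 × 6.3794) = 2.61901 m.
The centroid is at the centre, 1.425 m below the top of the plate, so the highest point sits at h_top = 2.61901 − 1.425 = 1.19401 m below the surface.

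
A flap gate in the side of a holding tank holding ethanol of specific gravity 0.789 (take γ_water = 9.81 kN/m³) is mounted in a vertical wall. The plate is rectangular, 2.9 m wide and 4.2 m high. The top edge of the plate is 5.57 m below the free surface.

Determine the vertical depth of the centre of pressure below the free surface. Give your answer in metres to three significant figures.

γ = 0.789 × 9.81 = 7.74009 kN/m³.
The centroid lies 4.2/2 = 2.1 m below the top edge, so the centroid depth is h_c = 5.57 + 2.1 = 7.67 m.
A = 2.9 × 4.2 = 12.18 m².
Resultant F = γ·h_c·A = 7.74009 × 7.67 × 12.18 = 723.084 kN.
I_c = b·h³/12 = 2.9 × 4.2³/12 = 17.9046 m⁴.
Centre of pressure: y_p = y_c + I_c/(y_c·A) = 7.67 + 17.9046/(7.67 × 12.18) = 7.67 + 0.191656 = 7.86166 m along the plane.

h_p = 7.86 m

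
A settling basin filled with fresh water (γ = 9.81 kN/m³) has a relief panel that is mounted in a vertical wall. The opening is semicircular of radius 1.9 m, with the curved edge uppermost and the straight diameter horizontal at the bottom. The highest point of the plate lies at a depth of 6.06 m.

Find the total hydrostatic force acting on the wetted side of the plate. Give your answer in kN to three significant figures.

γ = 9.81 kN/m³.
The centroid lies 4r/(3π) = 0.806385 m above the diameter, so r − 4r/(3π) = 1.9 − 0.806385 = 1.09361 m below the topmost point, so the centroid depth is h_c = 6.06 + 1.09361 = 7.15361 m.
A = πr²/2 = π × 1.9²/2 = 5.67057 m².
Resultant F = γ·h_c·A = 9.81 × 7.15361 × 5.67057 = 397.943 kN.

F ≈ 398 kN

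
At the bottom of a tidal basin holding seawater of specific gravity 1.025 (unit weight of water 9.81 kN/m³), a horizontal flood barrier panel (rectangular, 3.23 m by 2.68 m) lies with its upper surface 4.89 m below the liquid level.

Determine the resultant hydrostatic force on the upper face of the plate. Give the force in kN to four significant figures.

F ≈ 425.6 kN

γ = 1.025 × 9.81 = 10.05525 kN/m³.
The plate is horizontal, so pressure is uniform at p = γ·h = 10.05525 × 4.89 = 49.1702 kN/m².
A = 3.23 × 2.68 = 8.6564 m².
F = p·A = 49.1702 × 8.6564 = 425.637 kN.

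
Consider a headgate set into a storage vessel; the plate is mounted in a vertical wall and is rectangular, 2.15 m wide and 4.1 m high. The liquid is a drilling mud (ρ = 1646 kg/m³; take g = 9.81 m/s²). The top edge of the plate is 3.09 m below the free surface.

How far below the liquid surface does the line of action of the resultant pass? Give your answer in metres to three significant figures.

h_p = 5.41 m

γ = ρg = 1646 × 9.81 / 1000 = 16.14726 kN/m³.
The centroid lies 4.1/2 = 2.05 m below the top edge, so the centroid depth is h_c = 3.09 + 2.05 = 5.14 m.
A = 2.15 × 4.1 = 8.815 m².
Resultant F = γ·h_c·A = 16.14726 × 5.14 × 8.815 = 731.618 kN.
I_c = b·h³/12 = 2.15 × 4.1³/12 = 12.3483 m⁴.
Centre of pressure: y_p = y_c + I_c/(y_c·A) = 5.14 + 12.3483/(5.14 × 8.815) = 5.14 + 0.272535 = 5.41254 m along the plane.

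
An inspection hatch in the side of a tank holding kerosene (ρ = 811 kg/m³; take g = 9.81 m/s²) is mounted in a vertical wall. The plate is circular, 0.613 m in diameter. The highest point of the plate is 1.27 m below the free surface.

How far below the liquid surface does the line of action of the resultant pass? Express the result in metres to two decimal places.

h_p = 1.59 m

γ = ρg = 811 × 9.81 / 1000 = 7.95591 kN/m³.
The centroid is at the centre, 0.3065 m below the top of the plate, so the centroid depth is h_c = 1.27 + 0.3065 = 1.5765 m.
A = π(0.3065)² = 0.295128 m².
Resultant F = γ·h_c·A = 7.95591 × 1.5765 × 0.295128 = 3.70164 kN.
I_c = πr⁴/4 = π × 0.3065⁴/4 = 0.00693125 m⁴.
Centre of pressure: y_p = y_c + I_c/(y_c·A) = 1.5765 + 0.00693125/(1.5765 × 0.295128) = 1.5765 + 0.0148973 = 1.5914 m along the plane.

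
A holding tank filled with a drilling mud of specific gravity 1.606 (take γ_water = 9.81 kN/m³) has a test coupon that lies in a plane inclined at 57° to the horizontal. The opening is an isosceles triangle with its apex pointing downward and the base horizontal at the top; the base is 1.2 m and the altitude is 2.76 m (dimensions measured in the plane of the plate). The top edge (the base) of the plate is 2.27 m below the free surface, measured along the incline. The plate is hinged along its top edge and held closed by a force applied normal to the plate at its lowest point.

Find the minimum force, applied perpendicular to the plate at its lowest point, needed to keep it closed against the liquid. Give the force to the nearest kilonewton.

γ = 1.606 × 9.81 = 15.75486 kN/m³.
Let θ = 57° be the plate's angle to the horizontal; measure y along the incline from where the plane meets the free surface. Vertical depth h = y·sinθ with sinθ = 0.838671.
With the apex down, the centroid sits h/3 = 2.76/3 = 0.92 m below the base (the top edge), so y_c = 2.27 + 0.92 = 3.19 m and h_c = 3.19 × 0.838671 = 2.67536 m.
A = ½ × 1.2 × 2.76 = 1.656 m².
Resultant F = γ·h_c·A = 15.75486 × 2.67536 × 1.656 = 69.8003 kN.
I_c = b·h³/36 = 1.2 × 2.76³/36 = 0.700819 m⁴.
Centre of pressure: y_p = y_c + I_c/(y_c·A) = 3.19 + 0.700819/(3.19 × 1.656) = 3.19 + 0.132665 = 3.32266 m along the plane.
The resultant acts 0.92 + 0.132665 = 1.05266 m (along the plate) below the hinge at the top edge, so the moment about the hinge is M = F × 1.05266 = 69.8003 × 1.05266 = 73.476 kN·m.
A normal force at the bottom, 2.76 m from the hinge, must supply this moment: P = 73.476/2.76 = 26.6217 kN.

P ≈ 27 kN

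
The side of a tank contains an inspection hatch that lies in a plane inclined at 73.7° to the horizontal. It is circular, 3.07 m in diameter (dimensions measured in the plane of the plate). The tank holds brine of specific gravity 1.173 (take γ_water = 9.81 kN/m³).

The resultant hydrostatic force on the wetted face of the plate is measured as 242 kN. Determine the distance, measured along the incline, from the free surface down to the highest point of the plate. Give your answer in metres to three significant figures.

y_top ≈ 1.43 m

γ = 1.173 × 9.81 = 11.50713 kN/m³.
A = π(1.535)² = 7.4023 m².
From F = γ·h_c·A, the centroid depth is h_c = 242/(11.50713 × 7.4023) = 2.84107 m.
Let θ = 73.7° be the plate's angle to the horizontal; measure y along the incline from where the plane meets the free surface. Vertical depth h = y·sinθ with sinθ = 0.959805.
Along the incline, y_c = h_c/sinθ = 2.84107/0.959805 = 2.96005 m.
The centroid is at the centre, 1.535 m below the top of the plate, so the highest point sits at y_top = 2.96005 − 1.535 = 1.42505 m along the incline.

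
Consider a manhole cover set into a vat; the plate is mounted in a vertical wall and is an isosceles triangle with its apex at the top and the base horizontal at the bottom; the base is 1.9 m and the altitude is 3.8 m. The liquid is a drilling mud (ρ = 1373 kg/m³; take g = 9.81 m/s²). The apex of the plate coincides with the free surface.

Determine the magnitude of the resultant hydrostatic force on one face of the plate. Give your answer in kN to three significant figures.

F ≈ 123 kN

γ = ρg = 1373 × 9.81 / 1000 = 13.46913 kN/m³.
With the apex up, the centroid sits 2h/3 = 2 × 3.8/3 = 2.53333 m below the apex, so the centroid depth is h_c = 2.53333 m.
A = ½ × 1.9 × 3.8 = 3.61 m².
Resultant F = γ·h_c·A = 13.46913 × 2.53333 × 3.61 = 123.18 kN.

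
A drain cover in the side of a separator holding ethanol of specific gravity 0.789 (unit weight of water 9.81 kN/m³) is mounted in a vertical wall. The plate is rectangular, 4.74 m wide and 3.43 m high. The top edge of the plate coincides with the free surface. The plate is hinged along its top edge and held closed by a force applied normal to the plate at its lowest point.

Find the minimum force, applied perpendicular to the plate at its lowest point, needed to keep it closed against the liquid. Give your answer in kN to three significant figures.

γ = 0.789 × 9.81 = 7.74009 kN/m³.
The centroid lies 3.43/2 = 1.715 m below the top edge, so the centroid depth is h_c = 1.715 m.
A = 4.74 × 3.43 = 16.2582 m².
Resultant F = γ·h_c·A = 7.74009 × 1.715 × 16.2582 = 215.815 kN.
I_c = b·h³/12 = 4.74 × 3.43³/12 = 15.9397 m⁴.
Centre of pressure: y_p = y_c + I_c/(y_c·A) = 1.715 + 15.9397/(1.715 × 16.2582) = 1.715 + 0.571668 = 2.28667 m along the plane.
The resultant acts 1.715 + 0.571668 = 2.28667 m (along the plate) below the hinge at the top edge, so the moment about the hinge is M = F × 2.28667 = 215.815 × 2.28667 = 493.498 kN·m.
A normal force at the bottom, 3.43 m from the hinge, must supply this moment: P = 493.498/3.43 = 143.877 kN.

P ≈ 144 kN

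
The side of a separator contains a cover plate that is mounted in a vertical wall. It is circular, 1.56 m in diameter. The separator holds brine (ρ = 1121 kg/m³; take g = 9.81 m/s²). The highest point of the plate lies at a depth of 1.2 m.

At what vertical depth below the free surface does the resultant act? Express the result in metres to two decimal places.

h_p = 2.06 m

γ = ρg = 1121 × 9.81 / 1000 = 10.99701 kN/m³.
The centroid is at the centre, 0.78 m below the top of the plate, so the centroid depth is h_c = 1.2 + 0.78 = 1.98 m.
A = π(0.78)² = 1.91134 m².
Resultant F = γ·h_c·A = 10.99701 × 1.98 × 1.91134 = 41.6177 kN.
I_c = πr⁴/4 = π × 0.78⁴/4 = 0.290716 m⁴.
Centre of pressure: y_p = y_c + I_c/(y_c·A) = 1.98 + 0.290716/(1.98 × 1.91134) = 1.98 + 0.0768185 = 2.05682 m along the plane.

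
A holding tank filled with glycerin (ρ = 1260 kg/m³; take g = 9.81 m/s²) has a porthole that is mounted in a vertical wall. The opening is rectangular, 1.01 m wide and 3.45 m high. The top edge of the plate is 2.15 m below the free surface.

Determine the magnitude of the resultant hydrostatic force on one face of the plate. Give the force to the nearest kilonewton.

γ = ρg = 1260 × 9.81 / 1000 = 12.3606 kN/m³.
The centroid lies 3.45/2 = 1.725 m below the top edge, so the centroid depth is h_c = 2.15 + 1.725 = 3.875 m.
A = 1.01 × 3.45 = 3.4845 m².
Resultant F = γ·h_c·A = 12.3606 × 3.875 × 3.4845 = 166.898 kN.

F ≈ 167 kN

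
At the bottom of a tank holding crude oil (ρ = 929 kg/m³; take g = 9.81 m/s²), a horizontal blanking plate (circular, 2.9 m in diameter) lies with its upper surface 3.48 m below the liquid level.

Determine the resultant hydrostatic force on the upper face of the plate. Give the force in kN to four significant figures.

F ≈ 209.5 kN

γ = ρg = 929 × 9.81 / 1000 = 9.11349 kN/m³.
The plate is horizontal, so pressure is uniform at p = γ·h = 9.11349 × 3.48 = 31.7149 kN/m².
A = π(1.45)² = 6.6052 m².
F = p·A = 31.7149 × 6.6052 = 209.483 kN.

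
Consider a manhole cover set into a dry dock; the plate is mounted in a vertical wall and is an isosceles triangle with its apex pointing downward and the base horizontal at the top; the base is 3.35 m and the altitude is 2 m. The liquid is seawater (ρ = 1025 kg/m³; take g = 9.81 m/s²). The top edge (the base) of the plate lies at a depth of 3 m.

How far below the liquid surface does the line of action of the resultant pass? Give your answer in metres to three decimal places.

h_p = 3.727 m

γ = ρg = 1025 × 9.81 / 1000 = 10.05525 kN/m³.
With the apex down, the centroid sits h/3 = 2/3 = 0.666667 m below the base (the top edge), so the centroid depth is h_c = 3 + 0.666667 = 3.66667 m.
A = ½ × 3.35 × 2 = 3.35 m².
Resultant F = γ·h_c·A = 10.05525 × 3.66667 × 3.35 = 123.512 kN.
I_c = b·h³/36 = 3.35 × 2³/36 = 0.744444 m⁴.
Centre of pressure: y_p = y_c + I_c/(y_c·A) = 3.66667 + 0.744444/(3.66667 × 3.35) = 3.66667 + 0.060606 = 3.72728 m along the plane.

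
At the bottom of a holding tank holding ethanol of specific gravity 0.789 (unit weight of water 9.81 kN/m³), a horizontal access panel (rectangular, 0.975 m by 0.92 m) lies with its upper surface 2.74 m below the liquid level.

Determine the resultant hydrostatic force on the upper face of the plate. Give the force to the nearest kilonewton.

γ = 0.789 × 9.81 = 7.74009 kN/m³.
The plate is horizontal, so pressure is uniform at p = γ·h = 7.74009 × 2.74 = 21.2078 kN/m².
A = 0.975 × 0.92 = 0.897 m².
F = p·A = 21.2078 × 0.897 = 19.0234 kN.

F ≈ 19 kN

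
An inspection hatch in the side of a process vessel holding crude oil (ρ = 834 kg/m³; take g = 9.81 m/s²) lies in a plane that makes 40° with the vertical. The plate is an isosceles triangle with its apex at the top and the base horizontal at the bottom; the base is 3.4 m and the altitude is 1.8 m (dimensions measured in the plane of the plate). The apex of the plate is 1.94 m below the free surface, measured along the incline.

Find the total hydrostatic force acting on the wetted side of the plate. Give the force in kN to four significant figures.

γ = ρg = 834 × 9.81 / 1000 = 8.18154 kN/m³.
The plate makes 40° with the vertical, i.e. θ = 90° − 40° = 50° to the horizontal. Measuring y along the incline from the free-surface line, vertical depth h = y·sinθ with sinθ = 0.766044.
With the apex up, the centroid sits 2h/3 = 2 × 1.8/3 = 1.2 m below the apex, so y_c = 1.94 + 1.2 = 3.14 m and h_c = 3.14 × 0.766044 = 2.40538 m.
A = ½ × 3.4 × 1.8 = 3.06 m².
Resultant F = γ·h_c·A = 8.18154 × 2.40538 × 3.06 = 60.2199 kN.

F ≈ 60.22 kN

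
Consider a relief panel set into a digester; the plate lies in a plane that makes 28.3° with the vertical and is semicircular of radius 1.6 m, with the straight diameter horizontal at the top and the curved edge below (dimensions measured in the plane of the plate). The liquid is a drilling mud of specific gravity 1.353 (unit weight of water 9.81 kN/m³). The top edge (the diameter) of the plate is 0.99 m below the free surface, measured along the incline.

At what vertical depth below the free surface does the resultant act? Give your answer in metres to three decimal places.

γ = 1.353 × 9.81 = 13.27293 kN/m³.
The plate makes 28.3° with the vertical, i.e. θ = 90° − 28.3° = 61.7° to the horizontal. Measuring y along the incline from the free-surface line, vertical depth h = y·sinθ with sinθ = 0.880477.
The centroid of a semicircle lies 4r/(3π) = 0.679061 m from the diameter, here below the top edge, so y_c = 0.99 + 0.679061 = 1.66906 m and h_c = 1.66906 × 0.880477 = 1.46957 m.
A = πr²/2 = π × 1.6²/2 = 4.02124 m².
Resultant F = γ·h_c·A = 13.27293 × 1.46957 × 4.02124 = 78.4363 kN.
I_c = (π/8 − 8/(9π))·r⁴ = 0.109757 × 1.6⁴ = 0.719303 m⁴.
Centre of pressure: y_p = y_c + I_c/(y_c·A) = 1.66906 + 0.719303/(1.66906 × 4.02124) = 1.66906 + 0.107172 = 1.77623 m along the plane.
Vertically, h_p = y_p·sinθ = 1.77623 × 0.880477 = 1.56393 m.

h_p = 1.564 m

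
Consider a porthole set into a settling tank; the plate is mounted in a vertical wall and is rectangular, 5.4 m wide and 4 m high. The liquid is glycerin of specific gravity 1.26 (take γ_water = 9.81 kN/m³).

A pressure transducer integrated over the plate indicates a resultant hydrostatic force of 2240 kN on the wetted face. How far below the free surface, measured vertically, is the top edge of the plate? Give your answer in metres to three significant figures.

d_top ≈ 6.39 m

γ = 1.26 × 9.81 = 12.3606 kN/m³.
A = 5.4 × 4 = 21.6 m².
From F = γ·h_c·A, the centroid depth is h_c = 2240/(12.3606 × 21.6) = 8.38986 m.
The centroid lies 4/2 = 2 m below the top edge, so the top edge sits at h_top = 8.38986 − 2 = 6.38986 m below the surface.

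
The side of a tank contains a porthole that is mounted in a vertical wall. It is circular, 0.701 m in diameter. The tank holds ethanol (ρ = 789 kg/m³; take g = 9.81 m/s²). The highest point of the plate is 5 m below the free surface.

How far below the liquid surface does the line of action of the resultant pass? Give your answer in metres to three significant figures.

γ = ρg = 789 × 9.81 / 1000 = 7.74009 kN/m³.
The centroid is at the centre, 0.3505 m below the top of the plate, so the centroid depth is h_c = 5 + 0.3505 = 5.3505 m.
A = π(0.3505)² = 0.385945 m².
Resultant F = γ·h_c·A = 7.74009 × 5.3505 × 0.385945 = 15.9833 kN.
I_c = πr⁴/4 = π × 0.3505⁴/4 = 0.0118534 m⁴.
Centre of pressure: y_p = y_c + I_c/(y_c·A) = 5.3505 + 0.0118534/(5.3505 × 0.385945) = 5.3505 + 0.00574015 = 5.35624 m along the plane.

h_p = 5.36 m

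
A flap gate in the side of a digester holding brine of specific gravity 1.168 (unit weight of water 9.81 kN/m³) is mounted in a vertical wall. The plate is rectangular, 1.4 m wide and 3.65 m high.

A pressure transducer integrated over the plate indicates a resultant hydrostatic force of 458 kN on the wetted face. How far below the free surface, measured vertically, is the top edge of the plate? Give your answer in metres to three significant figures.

γ = 1.168 × 9.81 = 11.45808 kN/m³.
A = 1.4 × 3.65 = 5.11 m².
From F = γ·h_c·A, the centroid depth is h_c = 458/(11.45808 × 5.11) = 7.82227 m.
The centroid lies 3.65/2 = 1.825 m below the top edge, so the top edge sits at h_top = 7.82227 − 1.825 = 5.99727 m below the surface.

d_top ≈ 6.00 m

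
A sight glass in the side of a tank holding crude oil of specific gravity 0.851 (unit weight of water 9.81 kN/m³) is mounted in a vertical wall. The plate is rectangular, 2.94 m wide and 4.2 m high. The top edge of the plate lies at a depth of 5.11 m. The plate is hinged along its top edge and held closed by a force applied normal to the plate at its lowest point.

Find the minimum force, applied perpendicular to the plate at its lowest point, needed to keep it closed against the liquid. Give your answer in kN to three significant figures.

γ = 0.851 × 9.81 = 8.34831 kN/m³.
The centroid lies 4.2/2 = 2.1 m below the top edge, so the centroid depth is h_c = 5.11 + 2.1 = 7.21 m.
A = 2.94 × 4.2 = 12.348 m².
Resultant F = γ·h_c·A = 8.34831 × 7.21 × 12.348 = 743.242 kN.
I_c = b·h³/12 = 2.94 × 4.2³/12 = 18.1516 m⁴.
Centre of pressure: y_p = y_c + I_c/(y_c·A) = 7.21 + 18.1516/(7.21 × 12.348) = 7.21 + 0.203884 = 7.41388 m along the plane.
The resultant acts 2.1 + 0.203884 = 2.30388 m (along the plate) below the hinge at the top edge, so the moment about the hinge is M = F × 2.30388 = 743.242 × 2.30388 = 1712.34 kN·m.
A normal force at the bottom, 4.2 m from the hinge, must supply this moment: P = 1712.34/4.2 = 407.7 kN.

P ≈ 408 kN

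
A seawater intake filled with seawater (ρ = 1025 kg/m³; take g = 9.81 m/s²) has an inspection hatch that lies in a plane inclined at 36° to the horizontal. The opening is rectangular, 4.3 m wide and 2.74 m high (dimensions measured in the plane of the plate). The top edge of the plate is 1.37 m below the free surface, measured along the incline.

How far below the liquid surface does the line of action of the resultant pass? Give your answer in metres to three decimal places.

h_p = 1.745 m

γ = ρg = 1025 × 9.81 / 1000 = 10.05525 kN/m³.
Let θ = 36° be the plate's angle to the horizontal; measure y along the incline from where the plane meets the free surface. Vertical depth h = y·sinθ with sinθ = 0.587785.
The centroid lies 2.74/2 = 1.37 m below the top edge, so y_c = 1.37 + 1.37 = 2.74 m and h_c = 2.74 × 0.587785 = 1.61053 m.
A = 4.3 × 2.74 = 11.782 m².
Resultant F = γ·h_c·A = 10.05525 × 1.61053 × 11.782 = 190.801 kN.
I_c = b·h³/12 = 4.3 × 2.74³/12 = 7.37121 m⁴.
Centre of pressure: y_p = y_c + I_c/(y_c·A) = 2.74 + 7.37121/(2.74 × 11.782) = 2.74 + 0.228333 = 2.96833 m along the plane.
Vertically, h_p = y_p·sinθ = 2.96833 × 0.587785 = 1.74474 m.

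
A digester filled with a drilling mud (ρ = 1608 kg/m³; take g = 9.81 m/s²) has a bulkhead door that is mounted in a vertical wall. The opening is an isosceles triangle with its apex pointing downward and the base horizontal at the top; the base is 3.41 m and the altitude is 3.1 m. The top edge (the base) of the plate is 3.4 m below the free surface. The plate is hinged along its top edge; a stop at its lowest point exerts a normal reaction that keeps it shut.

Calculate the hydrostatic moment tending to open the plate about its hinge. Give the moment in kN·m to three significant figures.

M ≈ 426 kN·m

γ = ρg = 1608 × 9.81 / 1000 = 15.77448 kN/m³.
With the apex down, the centroid sits h/3 = 3.1/3 = 1.03333 m below the base (the top edge), so the centroid depth is h_c = 3.4 + 1.03333 = 4.43333 m.
A = ½ × 3.41 × 3.1 = 5.2855 m².
Resultant F = γ·h_c·A = 15.77448 × 4.43333 × 5.2855 = 369.633 kN.
I_c = b·h³/36 = 3.41 × 3.1³/36 = 2.82187 m⁴.
Centre of pressure: y_p = y_c + I_c/(y_c·A) = 4.43333 + 2.82187/(4.43333 × 5.2855) = 4.43333 + 0.120426 = 4.55376 m along the plane.
The resultant acts 1.03333 + 0.120426 = 1.15376 m (along the plate) below the hinge at the top edge, so the moment about the hinge is M = F × 1.15376 = 369.633 × 1.15376 = 426.468 kN·m.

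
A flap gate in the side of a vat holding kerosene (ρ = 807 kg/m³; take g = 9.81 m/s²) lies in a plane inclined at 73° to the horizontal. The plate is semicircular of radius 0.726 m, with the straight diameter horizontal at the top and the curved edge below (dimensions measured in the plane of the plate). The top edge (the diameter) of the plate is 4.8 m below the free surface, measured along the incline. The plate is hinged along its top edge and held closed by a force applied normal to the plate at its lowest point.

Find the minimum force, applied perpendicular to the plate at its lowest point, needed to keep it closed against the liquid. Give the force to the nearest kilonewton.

γ = ρg = 807 × 9.81 / 1000 = 7.91667 kN/m³.
Let θ = 73° be the plate's angle to the horizontal; measure y along the incline from where the plane meets the free surface. Vertical depth h = y·sinθ with sinθ = 0.956305.
The centroid of a semicircle lies 4r/(3π) = 0.308124 m from the diameter, here below the top edge, so y_c = 4.8 + 0.308124 = 5.10812 m and h_c = 5.10812 × 0.956305 = 4.88492 m.
A = πr²/2 = π × 0.726²/2 = 0.827929 m².
Resultant F = γ·h_c·A = 7.91667 × 4.88492 × 0.827929 = 32.0179 kN.
I_c = (π/8 − 8/(9π))·r⁴ = 0.109757 × 0.726⁴ = 0.0304915 m⁴.
Centre of pressure: y_p = y_c + I_c/(y_c·A) = 5.10812 + 0.0304915/(5.10812 × 0.827929) = 5.10812 + 0.00720982 = 5.11533 m along the plane.
The resultant acts 0.308124 + 0.00720982 = 0.315334 m (along the plate) below the hinge at the top edge, so the moment about the hinge is M = F × 0.315334 = 32.0179 × 0.315334 = 10.0963 kN·m.
A normal force at the bottom, 0.726 m from the hinge, must supply this moment: P = 10.0963/0.726 = 13.9067 kN.

P ≈ 14 kN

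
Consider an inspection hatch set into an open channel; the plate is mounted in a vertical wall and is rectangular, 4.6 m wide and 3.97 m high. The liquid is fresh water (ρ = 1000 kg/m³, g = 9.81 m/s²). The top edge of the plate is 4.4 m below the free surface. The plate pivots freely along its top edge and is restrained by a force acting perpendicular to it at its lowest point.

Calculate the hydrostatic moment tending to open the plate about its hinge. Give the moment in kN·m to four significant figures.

γ = ρg = 1000 × 9.81 = 9810 N/m³ = 9.81 kN/m³.
The centroid lies 3.97/2 = 1.985 m below the top edge, so the centroid depth is h_c = 4.4 + 1.985 = 6.385 m.
A = 4.6 × 3.97 = 18.262 m².
Resultant F = γ·h_c·A = 9.81 × 6.385 × 18.262 = 1143.87 kN.
I_c = b·h³/12 = 4.6 × 3.97³/12 = 23.9855 m⁴.
Centre of pressure: y_p = y_c + I_c/(y_c·A) = 6.385 + 23.9855/(6.385 × 18.262) = 6.385 + 0.205702 = 6.5907 m along the plane.
The resultant acts 1.985 + 0.205702 = 2.1907 m (along the plate) below the hinge at the top edge, so the moment about the hinge is M = F × 2.1907 = 1143.87 × 2.1907 = 2505.88 kN·m.

M ≈ 2506 kN·m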